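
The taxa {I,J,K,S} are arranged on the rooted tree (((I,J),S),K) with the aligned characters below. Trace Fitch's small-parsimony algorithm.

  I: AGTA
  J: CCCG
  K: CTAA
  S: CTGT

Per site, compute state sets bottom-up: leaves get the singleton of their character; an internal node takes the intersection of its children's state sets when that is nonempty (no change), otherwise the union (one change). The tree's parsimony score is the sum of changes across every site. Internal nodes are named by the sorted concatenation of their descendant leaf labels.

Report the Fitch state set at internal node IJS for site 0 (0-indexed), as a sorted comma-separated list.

site 0, node IJ: I={A} ∪ J={C} → {A,C} (+1)
site 0, node IJS: IJ={A,C} ∩ S={C} → {C} (+0)
site 0, node IJKS: IJS={C} ∩ K={C} → {C} (+0)
site 1, node IJ: I={G} ∪ J={C} → {C,G} (+1)
site 1, node IJS: IJ={C,G} ∪ S={T} → {C,G,T} (+1)
site 1, node IJKS: IJS={C,G,T} ∩ K={T} → {T} (+0)
site 2, node IJ: I={T} ∪ J={C} → {C,T} (+1)
site 2, node IJS: IJ={C,T} ∪ S={G} → {C,G,T} (+1)
site 2, node IJKS: IJS={C,G,T} ∪ K={A} → {A,C,G,T} (+1)
site 3, node IJ: I={A} ∪ J={G} → {A,G} (+1)
site 3, node IJS: IJ={A,G} ∪ S={T} → {A,G,T} (+1)
site 3, node IJKS: IJS={A,G,T} ∩ K={A} → {A} (+0)
per-site changes: [1, 2, 3, 2]; total = 8

C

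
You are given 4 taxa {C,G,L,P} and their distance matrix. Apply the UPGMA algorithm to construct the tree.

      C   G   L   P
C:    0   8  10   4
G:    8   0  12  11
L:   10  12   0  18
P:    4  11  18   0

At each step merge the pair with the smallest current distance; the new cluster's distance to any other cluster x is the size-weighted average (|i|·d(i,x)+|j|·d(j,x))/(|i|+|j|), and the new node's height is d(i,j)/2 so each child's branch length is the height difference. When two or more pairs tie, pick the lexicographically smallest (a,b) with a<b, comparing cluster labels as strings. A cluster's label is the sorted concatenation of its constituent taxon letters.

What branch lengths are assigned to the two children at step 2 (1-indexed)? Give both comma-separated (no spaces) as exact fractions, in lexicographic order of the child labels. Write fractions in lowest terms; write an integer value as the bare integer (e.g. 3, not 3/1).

11/4,19/4

iteration 1: select C,P (d=4); attach at lengths (2, 2); label the merged cluster CP
  updated: d(CP,G)=19/2, d(CP,L)=14
iteration 2: select CP,G (d=19/2); attach at lengths (11/4, 19/4); label the merged cluster CGP
  updated: d(CGP,L)=40/3
iteration 3: select CGP,L (d=40/3); attach at lengths (23/12, 20/3); label the merged cluster CGLP
final tree: (((C:2,P:2):11/4,G:19/4):23/12,L:20/3)
total length: 241/12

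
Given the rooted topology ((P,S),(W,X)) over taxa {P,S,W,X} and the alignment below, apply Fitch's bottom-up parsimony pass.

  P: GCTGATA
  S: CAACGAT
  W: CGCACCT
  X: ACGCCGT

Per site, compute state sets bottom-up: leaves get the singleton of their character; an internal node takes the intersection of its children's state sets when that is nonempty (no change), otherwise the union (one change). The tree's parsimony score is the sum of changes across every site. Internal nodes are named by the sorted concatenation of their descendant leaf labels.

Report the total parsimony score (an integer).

15

[col 0] PS: children P:{G}, S:{C} ∪→ {C,G}; cost 1
[col 0] WX: children W:{C}, X:{A} ∪→ {A,C}; cost 1
[col 0] PSWX: children PS:{C,G}, WX:{A,C} ∩→ {C}; cost 0
[col 1] PS: children P:{C}, S:{A} ∪→ {A,C}; cost 1
[col 1] WX: children W:{G}, X:{C} ∪→ {C,G}; cost 1
[col 1] PSWX: children PS:{A,C}, WX:{C,G} ∩→ {C}; cost 0
[col 2] PS: children P:{T}, S:{A} ∪→ {A,T}; cost 1
[col 2] WX: children W:{C}, X:{G} ∪→ {C,G}; cost 1
[col 2] PSWX: children PS:{A,T}, WX:{C,G} ∪→ {A,C,G,T}; cost 1
[col 3] PS: children P:{G}, S:{C} ∪→ {C,G}; cost 1
[col 3] WX: children W:{A}, X:{C} ∪→ {A,C}; cost 1
[col 3] PSWX: children PS:{C,G}, WX:{A,C} ∩→ {C}; cost 0
[col 4] PS: children P:{A}, S:{G} ∪→ {A,G}; cost 1
[col 4] WX: children W:{C}, X:{C} ∩→ {C}; cost 0
[col 4] PSWX: children PS:{A,G}, WX:{C} ∪→ {A,C,G}; cost 1
[col 5] PS: children P:{T}, S:{A} ∪→ {A,T}; cost 1
[col 5] WX: children W:{C}, X:{G} ∪→ {C,G}; cost 1
[col 5] PSWX: children PS:{A,T}, WX:{C,G} ∪→ {A,C,G,T}; cost 1
[col 6] PS: children P:{A}, S:{T} ∪→ {A,T}; cost 1
[col 6] WX: children W:{T}, X:{T} ∩→ {T}; cost 0
[col 6] PSWX: children PS:{A,T}, WX:{T} ∩→ {T}; cost 0
per-site changes: [2, 2, 3, 2, 2, 3, 1]; total = 15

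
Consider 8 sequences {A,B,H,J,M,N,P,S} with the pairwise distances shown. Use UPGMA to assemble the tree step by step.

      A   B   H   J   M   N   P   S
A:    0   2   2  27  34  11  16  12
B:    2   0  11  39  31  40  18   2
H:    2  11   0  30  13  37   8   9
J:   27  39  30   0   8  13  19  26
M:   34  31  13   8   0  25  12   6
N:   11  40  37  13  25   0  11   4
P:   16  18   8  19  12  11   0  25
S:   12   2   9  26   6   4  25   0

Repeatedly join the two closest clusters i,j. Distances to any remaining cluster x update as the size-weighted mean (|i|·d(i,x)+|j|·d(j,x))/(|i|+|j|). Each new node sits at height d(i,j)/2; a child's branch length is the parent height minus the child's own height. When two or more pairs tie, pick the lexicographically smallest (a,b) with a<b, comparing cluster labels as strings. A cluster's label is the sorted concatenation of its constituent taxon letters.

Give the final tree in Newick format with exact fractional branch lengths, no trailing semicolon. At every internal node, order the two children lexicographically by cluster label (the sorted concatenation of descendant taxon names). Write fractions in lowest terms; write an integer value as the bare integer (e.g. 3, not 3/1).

1. join A+B (d=2) ⇒ AB; edges |A|=1, |B|=1
  updated: d(AB,H)=13/2, d(AB,J)=33, d(AB,M)=65/2, d(AB,N)=51/2, d(AB,P)=17, d(AB,S)=7
2. join N+S (d=4) ⇒ NS; edges |N|=2, |S|=2
  updated: d(AB,NS)=65/4, d(H,NS)=23, d(J,NS)=39/2, d(M,NS)=31/2, d(NS,P)=18
3. join AB+H (d=13/2) ⇒ ABH; edges |AB|=9/4, |H|=13/4
  updated: d(ABH,J)=32, d(ABH,M)=26, d(ABH,NS)=37/2, d(ABH,P)=14
4. join J+M (d=8) ⇒ JM; edges |J|=4, |M|=4
  updated: d(ABH,JM)=29, d(JM,NS)=35/2, d(JM,P)=31/2
5. join ABH+P (d=14) ⇒ ABHP; edges |ABH|=15/4, |P|=7
  updated: d(ABHP,JM)=205/8, d(ABHP,NS)=147/8
6. join JM+NS (d=35/2) ⇒ JMNS; edges |JM|=19/4, |NS|=27/4
  updated: d(ABHP,JMNS)=22
7. join ABHP+JMNS (d=22) ⇒ ABHJMNPS; edges |ABHP|=4, |JMNS|=9/4
final tree: ((((A:1,B:1):9/4,H:13/4):15/4,P:7):4,((J:4,M:4):19/4,(N:2,S:2):27/4):9/4)
total length: 48

((((A:1,B:1):9/4,H:13/4):15/4,P:7):4,((J:4,M:4):19/4,(N:2,S:2):27/4):9/4)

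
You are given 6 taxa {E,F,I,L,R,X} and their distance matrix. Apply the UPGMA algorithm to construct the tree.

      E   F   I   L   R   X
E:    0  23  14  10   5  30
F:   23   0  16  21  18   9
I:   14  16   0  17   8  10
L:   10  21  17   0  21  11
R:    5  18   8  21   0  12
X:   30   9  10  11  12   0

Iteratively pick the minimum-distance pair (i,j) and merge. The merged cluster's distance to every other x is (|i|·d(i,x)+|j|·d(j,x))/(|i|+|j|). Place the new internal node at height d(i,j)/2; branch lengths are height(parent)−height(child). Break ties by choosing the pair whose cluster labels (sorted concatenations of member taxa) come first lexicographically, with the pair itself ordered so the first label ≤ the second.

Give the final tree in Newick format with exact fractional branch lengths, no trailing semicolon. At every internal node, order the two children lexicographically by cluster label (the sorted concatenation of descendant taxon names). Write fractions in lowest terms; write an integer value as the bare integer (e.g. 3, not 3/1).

((((E:5/2,R:5/2):3,I:11/2):5/2,L:8):13/16,(F:9/2,X:9/2):69/16)

step 1: merge (E,R) at d=5; branch lengths E→5/2, R→5/2; new cluster ER
  updated: d(ER,F)=41/2, d(ER,I)=11, d(ER,L)=31/2, d(ER,X)=21
step 2: merge (F,X) at d=9; branch lengths F→9/2, X→9/2; new cluster FX
  updated: d(ER,FX)=83/4, d(FX,I)=13, d(FX,L)=16
step 3: merge (ER,I) at d=11; branch lengths ER→3, I→11/2; new cluster EIR
  updated: d(EIR,FX)=109/6, d(EIR,L)=16
step 4: merge (EIR,L) at d=16; branch lengths EIR→5/2, L→8; new cluster EILR
  updated: d(EILR,FX)=141/8
step 5: merge (EILR,FX) at d=141/8; branch lengths EILR→13/16, FX→69/16; new cluster EFILRX
final tree: ((((E:5/2,R:5/2):3,I:11/2):5/2,L:8):13/16,(F:9/2,X:9/2):69/16)
total length: 305/8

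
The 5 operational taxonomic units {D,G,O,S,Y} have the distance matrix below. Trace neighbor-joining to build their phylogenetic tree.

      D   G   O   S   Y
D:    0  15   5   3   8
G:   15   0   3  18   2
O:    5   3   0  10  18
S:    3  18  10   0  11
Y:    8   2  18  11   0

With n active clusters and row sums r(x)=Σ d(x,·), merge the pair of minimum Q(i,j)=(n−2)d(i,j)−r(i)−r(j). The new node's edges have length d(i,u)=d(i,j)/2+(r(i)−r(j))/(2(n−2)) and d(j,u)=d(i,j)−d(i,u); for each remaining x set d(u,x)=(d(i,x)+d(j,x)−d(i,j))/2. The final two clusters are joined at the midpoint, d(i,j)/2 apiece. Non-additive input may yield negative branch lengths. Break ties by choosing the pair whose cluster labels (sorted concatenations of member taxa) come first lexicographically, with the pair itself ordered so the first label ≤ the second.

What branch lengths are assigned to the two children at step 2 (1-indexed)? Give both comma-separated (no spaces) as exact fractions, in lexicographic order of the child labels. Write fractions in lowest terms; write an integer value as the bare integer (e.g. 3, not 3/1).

iteration 1: select G,Y (d=2, Q=-71); attach at lengths (5/6, 7/6); label the merged cluster GY
  updated: d(D,GY)=21/2, d(GY,O)=19/2, d(GY,S)=27/2
iteration 2: select D,S (d=3, Q=-39); attach at lengths (-1/2, 7/2); label the merged cluster DS
  updated: d(DS,GY)=21/2, d(DS,O)=6
iteration 3: select DS,GY (d=21/2, Q=-26); attach at lengths (7/2, 7); label the merged cluster DGSY
  updated: d(DGSY,O)=5/2
iteration 4: select DGSY,O (d=5/2); attach at lengths (5/4, 5/4); label the merged cluster DGOSY
final tree: (((D:-1/2,S:7/2):7/2,(G:5/6,Y:7/6):7):5/4,O:5/4)
total length: 18

-1/2,7/2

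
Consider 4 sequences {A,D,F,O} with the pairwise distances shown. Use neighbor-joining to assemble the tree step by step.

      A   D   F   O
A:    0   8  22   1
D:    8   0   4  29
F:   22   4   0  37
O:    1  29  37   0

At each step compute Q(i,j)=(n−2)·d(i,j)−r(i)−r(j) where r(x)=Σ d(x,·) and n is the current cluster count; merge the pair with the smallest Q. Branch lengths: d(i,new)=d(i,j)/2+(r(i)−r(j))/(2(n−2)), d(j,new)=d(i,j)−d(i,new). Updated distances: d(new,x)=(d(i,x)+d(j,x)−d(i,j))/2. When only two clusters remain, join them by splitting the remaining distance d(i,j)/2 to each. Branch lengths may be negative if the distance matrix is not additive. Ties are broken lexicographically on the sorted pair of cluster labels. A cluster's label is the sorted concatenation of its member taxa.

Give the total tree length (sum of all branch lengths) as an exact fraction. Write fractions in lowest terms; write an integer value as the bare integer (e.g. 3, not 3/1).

53/2

step 1: merge (A,O) at d=1, Q=-96; branch lengths A→-17/2, O→19/2; new cluster AO
  updated: d(AO,D)=18, d(AO,F)=29
step 2: merge (AO,D) at d=18, Q=-51; branch lengths AO→43/2, D→-7/2; new cluster ADO
  updated: d(ADO,F)=15/2
step 3: merge (ADO,F) at d=15/2; branch lengths ADO→15/4, F→15/4; new cluster ADFO
final tree: (((A:-17/2,O:19/2):43/2,D:-7/2):15/4,F:15/4)
total length: 53/2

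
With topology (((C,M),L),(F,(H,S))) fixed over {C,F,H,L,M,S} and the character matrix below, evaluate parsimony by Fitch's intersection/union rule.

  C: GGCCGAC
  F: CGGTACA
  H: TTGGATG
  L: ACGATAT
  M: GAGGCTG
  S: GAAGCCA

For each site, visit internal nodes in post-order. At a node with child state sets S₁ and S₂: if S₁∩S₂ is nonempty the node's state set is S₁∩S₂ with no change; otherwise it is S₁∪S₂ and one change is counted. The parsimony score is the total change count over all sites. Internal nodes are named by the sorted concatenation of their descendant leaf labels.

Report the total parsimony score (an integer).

23

CM@0: {G} ∩ {G} = {G} (intersection, +0)
CLM@0: {G} ∪ {A} = {A,G} (union, +1)
HS@0: {T} ∪ {G} = {G,T} (union, +1)
FHS@0: {C} ∪ {G,T} = {C,G,T} (union, +1)
CFHLMS@0: {A,G} ∩ {C,G,T} = {G} (intersection, +0)
CM@1: {G} ∪ {A} = {A,G} (union, +1)
CLM@1: {A,G} ∪ {C} = {A,C,G} (union, +1)
HS@1: {T} ∪ {A} = {A,T} (union, +1)
FHS@1: {G} ∪ {A,T} = {A,G,T} (union, +1)
CFHLMS@1: {A,C,G} ∩ {A,G,T} = {A,G} (intersection, +0)
CM@2: {C} ∪ {G} = {C,G} (union, +1)
CLM@2: {C,G} ∩ {G} = {G} (intersection, +0)
HS@2: {G} ∪ {A} = {A,G} (union, +1)
FHS@2: {G} ∩ {A,G} = {G} (intersection, +0)
CFHLMS@2: {G} ∩ {G} = {G} (intersection, +0)
CM@3: {C} ∪ {G} = {C,G} (union, +1)
CLM@3: {C,G} ∪ {A} = {A,C,G} (union, +1)
HS@3: {G} ∩ {G} = {G} (intersection, +0)
FHS@3: {T} ∪ {G} = {G,T} (union, +1)
CFHLMS@3: {A,C,G} ∩ {G,T} = {G} (intersection, +0)
CM@4: {G} ∪ {C} = {C,G} (union, +1)
CLM@4: {C,G} ∪ {T} = {C,G,T} (union, +1)
HS@4: {A} ∪ {C} = {A,C} (union, +1)
FHS@4: {A} ∩ {A,C} = {A} (intersection, +0)
CFHLMS@4: {C,G,T} ∪ {A} = {A,C,G,T} (union, +1)
CM@5: {A} ∪ {T} = {A,T} (union, +1)
CLM@5: {A,T} ∩ {A} = {A} (intersection, +0)
HS@5: {T} ∪ {C} = {C,T} (union, +1)
FHS@5: {C} ∩ {C,T} = {C} (intersection, +0)
CFHLMS@5: {A} ∪ {C} = {A,C} (union, +1)
CM@6: {C} ∪ {G} = {C,G} (union, +1)
CLM@6: {C,G} ∪ {T} = {C,G,T} (union, +1)
HS@6: {G} ∪ {A} = {A,G} (union, +1)
FHS@6: {A} ∩ {A,G} = {A} (intersection, +0)
CFHLMS@6: {C,G,T} ∪ {A} = {A,C,G,T} (union, +1)
per-site changes: [3, 4, 2, 3, 4, 3, 4]; total = 23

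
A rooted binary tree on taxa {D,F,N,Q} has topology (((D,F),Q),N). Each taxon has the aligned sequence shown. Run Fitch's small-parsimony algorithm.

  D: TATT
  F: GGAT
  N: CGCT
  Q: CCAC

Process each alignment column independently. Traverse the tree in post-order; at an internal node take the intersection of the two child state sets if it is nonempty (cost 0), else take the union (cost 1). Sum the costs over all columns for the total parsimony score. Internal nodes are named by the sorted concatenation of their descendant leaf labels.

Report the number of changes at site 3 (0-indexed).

[col 0] DF: children D:{T}, F:{G} ∪→ {G,T}; cost 1
[col 0] DFQ: children DF:{G,T}, Q:{C} ∪→ {C,G,T}; cost 1
[col 0] DFNQ: children DFQ:{C,G,T}, N:{C} ∩→ {C}; cost 0
[col 1] DF: children D:{A}, F:{G} ∪→ {A,G}; cost 1
[col 1] DFQ: children DF:{A,G}, Q:{C} ∪→ {A,C,G}; cost 1
[col 1] DFNQ: children DFQ:{A,C,G}, N:{G} ∩→ {G}; cost 0
[col 2] DF: children D:{T}, F:{A} ∪→ {A,T}; cost 1
[col 2] DFQ: children DF:{A,T}, Q:{A} ∩→ {A}; cost 0
[col 2] DFNQ: children DFQ:{A}, N:{C} ∪→ {A,C}; cost 1
[col 3] DF: children D:{T}, F:{T} ∩→ {T}; cost 0
[col 3] DFQ: children DF:{T}, Q:{C} ∪→ {C,T}; cost 1
[col 3] DFNQ: children DFQ:{C,T}, N:{T} ∩→ {T}; cost 0
per-site changes: [2, 2, 2, 1]; total = 7

1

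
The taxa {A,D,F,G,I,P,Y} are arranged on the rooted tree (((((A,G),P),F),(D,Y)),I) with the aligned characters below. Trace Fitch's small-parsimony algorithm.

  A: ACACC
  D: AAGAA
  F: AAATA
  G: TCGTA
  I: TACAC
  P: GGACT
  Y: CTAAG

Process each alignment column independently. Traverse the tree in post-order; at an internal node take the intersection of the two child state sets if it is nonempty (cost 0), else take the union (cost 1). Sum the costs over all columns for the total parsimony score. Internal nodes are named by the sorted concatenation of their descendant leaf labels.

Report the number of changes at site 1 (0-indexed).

3

AG@0: {A} ∪ {T} = {A,T} (union, +1)
AGP@0: {A,T} ∪ {G} = {A,G,T} (union, +1)
AFGP@0: {A,G,T} ∩ {A} = {A} (intersection, +0)
DY@0: {A} ∪ {C} = {A,C} (union, +1)
ADFGPY@0: {A} ∩ {A,C} = {A} (intersection, +0)
ADFGIPY@0: {A} ∪ {T} = {A,T} (union, +1)
AG@1: {C} ∩ {C} = {C} (intersection, +0)
AGP@1: {C} ∪ {G} = {C,G} (union, +1)
AFGP@1: {C,G} ∪ {A} = {A,C,G} (union, +1)
DY@1: {A} ∪ {T} = {A,T} (union, +1)
ADFGPY@1: {A,C,G} ∩ {A,T} = {A} (intersection, +0)
ADFGIPY@1: {A} ∩ {A} = {A} (intersection, +0)
AG@2: {A} ∪ {G} = {A,G} (union, +1)
AGP@2: {A,G} ∩ {A} = {A} (intersection, +0)
AFGP@2: {A} ∩ {A} = {A} (intersection, +0)
DY@2: {G} ∪ {A} = {A,G} (union, +1)
ADFGPY@2: {A} ∩ {A,G} = {A} (intersection, +0)
ADFGIPY@2: {A} ∪ {C} = {A,C} (union, +1)
AG@3: {C} ∪ {T} = {C,T} (union, +1)
AGP@3: {C,T} ∩ {C} = {C} (intersection, +0)
AFGP@3: {C} ∪ {T} = {C,T} (union, +1)
DY@3: {A} ∩ {A} = {A} (intersection, +0)
ADFGPY@3: {C,T} ∪ {A} = {A,C,T} (union, +1)
ADFGIPY@3: {A,C,T} ∩ {A} = {A} (intersection, +0)
AG@4: {C} ∪ {A} = {A,C} (union, +1)
AGP@4: {A,C} ∪ {T} = {A,C,T} (union, +1)
AFGP@4: {A,C,T} ∩ {A} = {A} (intersection, +0)
DY@4: {A} ∪ {G} = {A,G} (union, +1)
ADFGPY@4: {A} ∩ {A,G} = {A} (intersection, +0)
ADFGIPY@4: {A} ∪ {C} = {A,C} (union, +1)
per-site changes: [4, 3, 3, 3, 4]; total = 17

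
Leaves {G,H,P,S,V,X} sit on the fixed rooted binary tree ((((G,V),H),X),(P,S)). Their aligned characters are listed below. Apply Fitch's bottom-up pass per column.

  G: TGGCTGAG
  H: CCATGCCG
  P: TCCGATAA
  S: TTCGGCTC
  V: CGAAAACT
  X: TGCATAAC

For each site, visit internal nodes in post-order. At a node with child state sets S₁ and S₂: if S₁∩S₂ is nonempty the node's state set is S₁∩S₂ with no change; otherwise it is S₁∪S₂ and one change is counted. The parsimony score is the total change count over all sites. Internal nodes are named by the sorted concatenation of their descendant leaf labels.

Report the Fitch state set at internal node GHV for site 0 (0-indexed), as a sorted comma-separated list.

[col 0] GV: children G:{T}, V:{C} ∪→ {C,T}; cost 1
[col 0] GHV: children GV:{C,T}, H:{C} ∩→ {C}; cost 0
[col 0] GHVX: children GHV:{C}, X:{T} ∪→ {C,T}; cost 1
[col 0] PS: children P:{T}, S:{T} ∩→ {T}; cost 0
[col 0] GHPSVX: children GHVX:{C,T}, PS:{T} ∩→ {T}; cost 0
[col 1] GV: children G:{G}, V:{G} ∩→ {G}; cost 0
[col 1] GHV: children GV:{G}, H:{C} ∪→ {C,G}; cost 1
[col 1] GHVX: children GHV:{C,G}, X:{G} ∩→ {G}; cost 0
[col 1] PS: children P:{C}, S:{T} ∪→ {C,T}; cost 1
[col 1] GHPSVX: children GHVX:{G}, PS:{C,T} ∪→ {C,G,T}; cost 1
[col 2] GV: children G:{G}, V:{A} ∪→ {A,G}; cost 1
[col 2] GHV: children GV:{A,G}, H:{A} ∩→ {A}; cost 0
[col 2] GHVX: children GHV:{A}, X:{C} ∪→ {A,C}; cost 1
[col 2] PS: children P:{C}, S:{C} ∩→ {C}; cost 0
[col 2] GHPSVX: children GHVX:{A,C}, PS:{C} ∩→ {C}; cost 0
[col 3] GV: children G:{C}, V:{A} ∪→ {A,C}; cost 1
[col 3] GHV: children GV:{A,C}, H:{T} ∪→ {A,C,T}; cost 1
[col 3] GHVX: children GHV:{A,C,T}, X:{A} ∩→ {A}; cost 0
[col 3] PS: children P:{G}, S:{G} ∩→ {G}; cost 0
[col 3] GHPSVX: children GHVX:{A}, PS:{G} ∪→ {A,G}; cost 1
[col 4] GV: children G:{T}, V:{A} ∪→ {A,T}; cost 1
[col 4] GHV: children GV:{A,T}, H:{G} ∪→ {A,G,T}; cost 1
[col 4] GHVX: children GHV:{A,G,T}, X:{T} ∩→ {T}; cost 0
[col 4] PS: children P:{A}, S:{G} ∪→ {A,G}; cost 1
[col 4] GHPSVX: children GHVX:{T}, PS:{A,G} ∪→ {A,G,T}; cost 1
[col 5] GV: children G:{G}, V:{A} ∪→ {A,G}; cost 1
[col 5] GHV: children GV:{A,G}, H:{C} ∪→ {A,C,G}; cost 1
[col 5] GHVX: children GHV:{A,C,G}, X:{A} ∩→ {A}; cost 0
[col 5] PS: children P:{T}, S:{C} ∪→ {C,T}; cost 1
[col 5] GHPSVX: children GHVX:{A}, PS:{C,T} ∪→ {A,C,T}; cost 1
[col 6] GV: children G:{A}, V:{C} ∪→ {A,C}; cost 1
[col 6] GHV: children GV:{A,C}, H:{C} ∩→ {C}; cost 0
[col 6] GHVX: children GHV:{C}, X:{A} ∪→ {A,C}; cost 1
[col 6] PS: children P:{A}, S:{T} ∪→ {A,T}; cost 1
[col 6] GHPSVX: children GHVX:{A,C}, PS:{A,T} ∩→ {A}; cost 0
[col 7] GV: children G:{G}, V:{T} ∪→ {G,T}; cost 1
[col 7] GHV: children GV:{G,T}, H:{G} ∩→ {G}; cost 0
[col 7] GHVX: children GHV:{G}, X:{C} ∪→ {C,G}; cost 1
[col 7] PS: children P:{A}, S:{C} ∪→ {A,C}; cost 1
[col 7] GHPSVX: children GHVX:{C,G}, PS:{A,C} ∩→ {C}; cost 0
per-site changes: [2, 3, 2, 3, 4, 4, 3, 3]; total = 24

C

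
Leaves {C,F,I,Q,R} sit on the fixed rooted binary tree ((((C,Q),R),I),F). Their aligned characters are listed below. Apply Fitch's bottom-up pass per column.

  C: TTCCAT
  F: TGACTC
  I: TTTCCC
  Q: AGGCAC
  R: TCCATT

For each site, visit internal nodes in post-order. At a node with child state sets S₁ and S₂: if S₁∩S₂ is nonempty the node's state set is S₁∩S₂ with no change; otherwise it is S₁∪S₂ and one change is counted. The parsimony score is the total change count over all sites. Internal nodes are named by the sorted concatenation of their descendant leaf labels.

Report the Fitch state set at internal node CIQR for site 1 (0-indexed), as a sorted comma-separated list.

T

CQ@0: {T} ∪ {A} = {A,T} (union, +1)
CQR@0: {A,T} ∩ {T} = {T} (intersection, +0)
CIQR@0: {T} ∩ {T} = {T} (intersection, +0)
CFIQR@0: {T} ∩ {T} = {T} (intersection, +0)
CQ@1: {T} ∪ {G} = {G,T} (union, +1)
CQR@1: {G,T} ∪ {C} = {C,G,T} (union, +1)
CIQR@1: {C,G,T} ∩ {T} = {T} (intersection, +0)
CFIQR@1: {T} ∪ {G} = {G,T} (union, +1)
CQ@2: {C} ∪ {G} = {C,G} (union, +1)
CQR@2: {C,G} ∩ {C} = {C} (intersection, +0)
CIQR@2: {C} ∪ {T} = {C,T} (union, +1)
CFIQR@2: {C,T} ∪ {A} = {A,C,T} (union, +1)
CQ@3: {C} ∩ {C} = {C} (intersection, +0)
CQR@3: {C} ∪ {A} = {A,C} (union, +1)
CIQR@3: {A,C} ∩ {C} = {C} (intersection, +0)
CFIQR@3: {C} ∩ {C} = {C} (intersection, +0)
CQ@4: {A} ∩ {A} = {A} (intersection, +0)
CQR@4: {A} ∪ {T} = {A,T} (union, +1)
CIQR@4: {A,T} ∪ {C} = {A,C,T} (union, +1)
CFIQR@4: {A,C,T} ∩ {T} = {T} (intersection, +0)
CQ@5: {T} ∪ {C} = {C,T} (union, +1)
CQR@5: {C,T} ∩ {T} = {T} (intersection, +0)
CIQR@5: {T} ∪ {C} = {C,T} (union, +1)
CFIQR@5: {C,T} ∩ {C} = {C} (intersection, +0)
per-site changes: [1, 3, 3, 1, 2, 2]; total = 12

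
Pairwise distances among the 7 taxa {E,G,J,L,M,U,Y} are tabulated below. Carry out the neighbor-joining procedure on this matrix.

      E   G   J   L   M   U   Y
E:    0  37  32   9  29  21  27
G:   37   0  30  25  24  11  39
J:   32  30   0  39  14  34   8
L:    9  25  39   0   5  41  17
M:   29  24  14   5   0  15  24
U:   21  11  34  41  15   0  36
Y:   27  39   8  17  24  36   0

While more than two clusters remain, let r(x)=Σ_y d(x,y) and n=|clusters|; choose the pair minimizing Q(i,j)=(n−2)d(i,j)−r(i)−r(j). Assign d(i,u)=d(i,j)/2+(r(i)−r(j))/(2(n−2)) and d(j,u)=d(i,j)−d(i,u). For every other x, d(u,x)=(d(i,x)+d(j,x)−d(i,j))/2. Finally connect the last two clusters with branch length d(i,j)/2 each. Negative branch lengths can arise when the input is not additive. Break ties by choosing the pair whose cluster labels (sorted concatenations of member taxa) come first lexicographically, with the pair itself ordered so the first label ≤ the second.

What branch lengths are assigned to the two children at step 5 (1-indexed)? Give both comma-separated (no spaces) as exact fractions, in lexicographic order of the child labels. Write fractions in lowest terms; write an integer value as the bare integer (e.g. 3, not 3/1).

21/16,187/16

1. join G+U (d=11, Q=-269) ⇒ GU; edges |G|=63/10, |U|=47/10
  updated: d(E,GU)=47/2, d(GU,J)=53/2, d(GU,L)=55/2, d(GU,M)=14, d(GU,Y)=32
2. join J+Y (d=8, Q=-391/2) ⇒ JY; edges |J|=87/16, |Y|=41/16
  updated: d(E,JY)=51/2, d(GU,JY)=101/4, d(JY,L)=24, d(JY,M)=15
3. join E+L (d=9, Q=-251/2) ⇒ EL; edges |E|=97/12, |L|=11/12
  updated: d(EL,GU)=21, d(EL,JY)=81/4, d(EL,M)=25/2
4. join EL+JY (d=81/4, Q=-295/4) ⇒ EJLY; edges |EL|=135/16, |JY|=189/16
  updated: d(EJLY,GU)=13, d(EJLY,M)=29/8
5. join EJLY+GU (d=13, Q=-245/8) ⇒ EGJLUY; edges |EJLY|=21/16, |GU|=187/16
  updated: d(EGJLUY,M)=37/16
6. join EGJLUY+M (d=37/16) ⇒ EGJLMUY; edges |EGJLUY|=37/32, |M|=37/32
final tree: ((((E:97/12,L:11/12):135/16,(J:87/16,Y:41/16):189/16):21/16,(G:63/10,U:47/10):187/16):37/32,M:37/32)
total length: 1017/16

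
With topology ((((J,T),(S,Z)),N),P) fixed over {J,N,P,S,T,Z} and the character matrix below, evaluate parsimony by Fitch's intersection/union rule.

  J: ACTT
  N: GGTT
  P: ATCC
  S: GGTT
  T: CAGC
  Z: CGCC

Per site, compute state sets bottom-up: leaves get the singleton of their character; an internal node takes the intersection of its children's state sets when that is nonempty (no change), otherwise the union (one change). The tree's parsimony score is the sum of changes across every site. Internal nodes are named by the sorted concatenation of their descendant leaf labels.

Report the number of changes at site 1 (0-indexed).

3

JT@0: {A} ∪ {C} = {A,C} (union, +1)
SZ@0: {G} ∪ {C} = {C,G} (union, +1)
JSTZ@0: {A,C} ∩ {C,G} = {C} (intersection, +0)
JNSTZ@0: {C} ∪ {G} = {C,G} (union, +1)
JNPSTZ@0: {C,G} ∪ {A} = {A,C,G} (union, +1)
JT@1: {C} ∪ {A} = {A,C} (union, +1)
SZ@1: {G} ∩ {G} = {G} (intersection, +0)
JSTZ@1: {A,C} ∪ {G} = {A,C,G} (union, +1)
JNSTZ@1: {A,C,G} ∩ {G} = {G} (intersection, +0)
JNPSTZ@1: {G} ∪ {T} = {G,T} (union, +1)
JT@2: {T} ∪ {G} = {G,T} (union, +1)
SZ@2: {T} ∪ {C} = {C,T} (union, +1)
JSTZ@2: {G,T} ∩ {C,T} = {T} (intersection, +0)
JNSTZ@2: {T} ∩ {T} = {T} (intersection, +0)
JNPSTZ@2: {T} ∪ {C} = {C,T} (union, +1)
JT@3: {T} ∪ {C} = {C,T} (union, +1)
SZ@3: {T} ∪ {C} = {C,T} (union, +1)
JSTZ@3: {C,T} ∩ {C,T} = {C,T} (intersection, +0)
JNSTZ@3: {C,T} ∩ {T} = {T} (intersection, +0)
JNPSTZ@3: {T} ∪ {C} = {C,T} (union, +1)
per-site changes: [4, 3, 3, 3]; total = 13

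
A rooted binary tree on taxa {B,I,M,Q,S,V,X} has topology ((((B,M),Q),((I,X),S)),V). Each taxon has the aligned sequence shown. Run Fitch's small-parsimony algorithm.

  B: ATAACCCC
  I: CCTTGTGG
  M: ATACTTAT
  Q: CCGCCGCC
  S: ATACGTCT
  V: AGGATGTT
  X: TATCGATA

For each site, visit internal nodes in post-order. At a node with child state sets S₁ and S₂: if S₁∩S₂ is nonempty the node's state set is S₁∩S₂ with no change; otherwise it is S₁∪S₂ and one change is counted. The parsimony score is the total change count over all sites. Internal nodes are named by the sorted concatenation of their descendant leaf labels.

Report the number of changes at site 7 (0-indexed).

4

[col 0] BM: children B:{A}, M:{A} ∩→ {A}; cost 0
[col 0] BMQ: children BM:{A}, Q:{C} ∪→ {A,C}; cost 1
[col 0] IX: children I:{C}, X:{T} ∪→ {C,T}; cost 1
[col 0] ISX: children IX:{C,T}, S:{A} ∪→ {A,C,T}; cost 1
[col 0] BIMQSX: children BMQ:{A,C}, ISX:{A,C,T} ∩→ {A,C}; cost 0
[col 0] BIMQSVX: children BIMQSX:{A,C}, V:{A} ∩→ {A}; cost 0
[col 1] BM: children B:{T}, M:{T} ∩→ {T}; cost 0
[col 1] BMQ: children BM:{T}, Q:{C} ∪→ {C,T}; cost 1
[col 1] IX: children I:{C}, X:{A} ∪→ {A,C}; cost 1
[col 1] ISX: children IX:{A,C}, S:{T} ∪→ {A,C,T}; cost 1
[col 1] BIMQSX: children BMQ:{C,T}, ISX:{A,C,T} ∩→ {C,T}; cost 0
[col 1] BIMQSVX: children BIMQSX:{C,T}, V:{G} ∪→ {C,G,T}; cost 1
[col 2] BM: children B:{A}, M:{A} ∩→ {A}; cost 0
[col 2] BMQ: children BM:{A}, Q:{G} ∪→ {A,G}; cost 1
[col 2] IX: children I:{T}, X:{T} ∩→ {T}; cost 0
[col 2] ISX: children IX:{T}, S:{A} ∪→ {A,T}; cost 1
[col 2] BIMQSX: children BMQ:{A,G}, ISX:{A,T} ∩→ {A}; cost 0
[col 2] BIMQSVX: children BIMQSX:{A}, V:{G} ∪→ {A,G}; cost 1
[col 3] BM: children B:{A}, M:{C} ∪→ {A,C}; cost 1
[col 3] BMQ: children BM:{A,C}, Q:{C} ∩→ {C}; cost 0
[col 3] IX: children I:{T}, X:{C} ∪→ {C,T}; cost 1
[col 3] ISX: children IX:{C,T}, S:{C} ∩→ {C}; cost 0
[col 3] BIMQSX: children BMQ:{C}, ISX:{C} ∩→ {C}; cost 0
[col 3] BIMQSVX: children BIMQSX:{C}, V:{A} ∪→ {A,C}; cost 1
[col 4] BM: children B:{C}, M:{T} ∪→ {C,T}; cost 1
[col 4] BMQ: children BM:{C,T}, Q:{C} ∩→ {C}; cost 0
[col 4] IX: children I:{G}, X:{G} ∩→ {G}; cost 0
[col 4] ISX: children IX:{G}, S:{G} ∩→ {G}; cost 0
[col 4] BIMQSX: children BMQ:{C}, ISX:{G} ∪→ {C,G}; cost 1
[col 4] BIMQSVX: children BIMQSX:{C,G}, V:{T} ∪→ {C,G,T}; cost 1
[col 5] BM: children B:{C}, M:{T} ∪→ {C,T}; cost 1
[col 5] BMQ: children BM:{C,T}, Q:{G} ∪→ {C,G,T}; cost 1
[col 5] IX: children I:{T}, X:{A} ∪→ {A,T}; cost 1
[col 5] ISX: children IX:{A,T}, S:{T} ∩→ {T}; cost 0
[col 5] BIMQSX: children BMQ:{C,G,T}, ISX:{T} ∩→ {T}; cost 0
[col 5] BIMQSVX: children BIMQSX:{T}, V:{G} ∪→ {G,T}; cost 1
[col 6] BM: children B:{C}, M:{A} ∪→ {A,C}; cost 1
[col 6] BMQ: children BM:{A,C}, Q:{C} ∩→ {C}; cost 0
[col 6] IX: children I:{G}, X:{T} ∪→ {G,T}; cost 1
[col 6] ISX: children IX:{G,T}, S:{C} ∪→ {C,G,T}; cost 1
[col 6] BIMQSX: children BMQ:{C}, ISX:{C,G,T} ∩→ {C}; cost 0
[col 6] BIMQSVX: children BIMQSX:{C}, V:{T} ∪→ {C,T}; cost 1
[col 7] BM: children B:{C}, M:{T} ∪→ {C,T}; cost 1
[col 7] BMQ: children BM:{C,T}, Q:{C} ∩→ {C}; cost 0
[col 7] IX: children I:{G}, X:{A} ∪→ {A,G}; cost 1
[col 7] ISX: children IX:{A,G}, S:{T} ∪→ {A,G,T}; cost 1
[col 7] BIMQSX: children BMQ:{C}, ISX:{A,G,T} ∪→ {A,C,G,T}; cost 1
[col 7] BIMQSVX: children BIMQSX:{A,C,G,T}, V:{T} ∩→ {T}; cost 0
per-site changes: [3, 4, 3, 3, 3, 4, 4, 4]; total = 28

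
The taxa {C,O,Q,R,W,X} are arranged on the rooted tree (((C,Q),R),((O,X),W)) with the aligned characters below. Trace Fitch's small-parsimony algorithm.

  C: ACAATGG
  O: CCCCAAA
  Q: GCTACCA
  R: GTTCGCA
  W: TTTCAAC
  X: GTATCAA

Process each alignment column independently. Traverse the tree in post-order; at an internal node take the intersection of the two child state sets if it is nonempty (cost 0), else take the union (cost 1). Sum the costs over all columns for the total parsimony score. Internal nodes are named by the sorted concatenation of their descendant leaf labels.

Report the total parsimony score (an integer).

CQ@0: {A} ∪ {G} = {A,G} (union, +1)
CQR@0: {A,G} ∩ {G} = {G} (intersection, +0)
OX@0: {C} ∪ {G} = {C,G} (union, +1)
OWX@0: {C,G} ∪ {T} = {C,G,T} (union, +1)
COQRWX@0: {G} ∩ {C,G,T} = {G} (intersection, +0)
CQ@1: {C} ∩ {C} = {C} (intersection, +0)
CQR@1: {C} ∪ {T} = {C,T} (union, +1)
OX@1: {C} ∪ {T} = {C,T} (union, +1)
OWX@1: {C,T} ∩ {T} = {T} (intersection, +0)
COQRWX@1: {C,T} ∩ {T} = {T} (intersection, +0)
CQ@2: {A} ∪ {T} = {A,T} (union, +1)
CQR@2: {A,T} ∩ {T} = {T} (intersection, +0)
OX@2: {C} ∪ {A} = {A,C} (union, +1)
OWX@2: {A,C} ∪ {T} = {A,C,T} (union, +1)
COQRWX@2: {T} ∩ {A,C,T} = {T} (intersection, +0)
CQ@3: {A} ∩ {A} = {A} (intersection, +0)
CQR@3: {A} ∪ {C} = {A,C} (union, +1)
OX@3: {C} ∪ {T} = {C,T} (union, +1)
OWX@3: {C,T} ∩ {C} = {C} (intersection, +0)
COQRWX@3: {A,C} ∩ {C} = {C} (intersection, +0)
CQ@4: {T} ∪ {C} = {C,T} (union, +1)
CQR@4: {C,T} ∪ {G} = {C,G,T} (union, +1)
OX@4: {A} ∪ {C} = {A,C} (union, +1)
OWX@4: {A,C} ∩ {A} = {A} (intersection, +0)
COQRWX@4: {C,G,T} ∪ {A} = {A,C,G,T} (union, +1)
CQ@5: {G} ∪ {C} = {C,G} (union, +1)
CQR@5: {C,G} ∩ {C} = {C} (intersection, +0)
OX@5: {A} ∩ {A} = {A} (intersection, +0)
OWX@5: {A} ∩ {A} = {A} (intersection, +0)
COQRWX@5: {C} ∪ {A} = {A,C} (union, +1)
CQ@6: {G} ∪ {A} = {A,G} (union, +1)
CQR@6: {A,G} ∩ {A} = {A} (intersection, +0)
OX@6: {A} ∩ {A} = {A} (intersection, +0)
OWX@6: {A} ∪ {C} = {A,C} (union, +1)
COQRWX@6: {A} ∩ {A,C} = {A} (intersection, +0)
per-site changes: [3, 2, 3, 2, 4, 2, 2]; total = 18

18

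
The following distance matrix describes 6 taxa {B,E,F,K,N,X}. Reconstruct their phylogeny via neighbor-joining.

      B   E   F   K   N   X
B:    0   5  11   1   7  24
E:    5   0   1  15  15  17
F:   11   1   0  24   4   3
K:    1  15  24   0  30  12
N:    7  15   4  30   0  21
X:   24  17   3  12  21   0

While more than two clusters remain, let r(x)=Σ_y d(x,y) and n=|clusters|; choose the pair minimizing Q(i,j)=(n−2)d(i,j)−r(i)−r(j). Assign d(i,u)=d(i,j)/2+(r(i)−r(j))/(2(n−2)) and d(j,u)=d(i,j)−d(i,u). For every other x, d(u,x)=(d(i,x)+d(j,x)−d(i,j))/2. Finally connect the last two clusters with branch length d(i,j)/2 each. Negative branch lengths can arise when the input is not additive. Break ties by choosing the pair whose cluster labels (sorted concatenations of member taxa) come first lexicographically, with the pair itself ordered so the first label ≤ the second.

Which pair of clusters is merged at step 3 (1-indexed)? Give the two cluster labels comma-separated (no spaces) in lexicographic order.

BEK,N

iteration 1: select B,K (d=1, Q=-126); attach at lengths (-15/4, 19/4); label the merged cluster BK
  updated: d(BK,E)=19/2, d(BK,F)=17, d(BK,N)=18, d(BK,X)=35/2
iteration 2: select BK,E (d=19/2, Q=-76); attach at lengths (8, 3/2); label the merged cluster BEK
  updated: d(BEK,F)=17/4, d(BEK,N)=47/4, d(BEK,X)=25/2
iteration 3: select BEK,N (d=47/4, Q=-167/4); attach at lengths (61/16, 127/16); label the merged cluster BEKN
  updated: d(BEKN,F)=-7/4, d(BEKN,X)=87/8
iteration 4: select BEKN,F (d=-7/4, Q=-97/8); attach at lengths (49/16, -77/16); label the merged cluster BEFKN
  updated: d(BEFKN,X)=125/16
iteration 5: select BEFKN,X (d=125/16); attach at lengths (125/32, 125/32); label the merged cluster BEFKNX
final tree: (((((B:-15/4,K:19/4):8,E:3/2):61/16,N:127/16):49/16,F:-77/16):125/32,X:125/32)
total length: 453/16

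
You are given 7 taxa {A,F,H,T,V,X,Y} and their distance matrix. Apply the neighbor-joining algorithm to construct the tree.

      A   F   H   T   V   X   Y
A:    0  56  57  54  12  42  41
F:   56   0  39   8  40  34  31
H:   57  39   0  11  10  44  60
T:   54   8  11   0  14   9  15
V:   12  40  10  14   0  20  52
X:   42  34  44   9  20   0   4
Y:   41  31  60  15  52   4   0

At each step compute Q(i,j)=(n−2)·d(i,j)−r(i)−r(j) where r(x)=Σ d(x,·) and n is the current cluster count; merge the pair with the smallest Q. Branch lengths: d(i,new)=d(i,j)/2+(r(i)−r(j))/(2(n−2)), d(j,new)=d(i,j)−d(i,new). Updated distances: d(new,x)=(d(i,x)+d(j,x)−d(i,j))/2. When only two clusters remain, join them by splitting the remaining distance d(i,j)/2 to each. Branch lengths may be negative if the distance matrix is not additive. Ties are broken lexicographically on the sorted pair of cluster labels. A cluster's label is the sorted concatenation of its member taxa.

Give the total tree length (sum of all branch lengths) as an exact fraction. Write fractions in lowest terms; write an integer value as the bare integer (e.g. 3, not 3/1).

1265/16

step 1: merge (A,V) at d=12, Q=-350; branch lengths A→87/5, V→-27/5; new cluster AV
  updated: d(AV,F)=42, d(AV,H)=55/2, d(AV,T)=28, d(AV,X)=25, d(AV,Y)=81/2
step 2: merge (X,Y) at d=4, Q=-501/2; branch lengths X→-37/16, Y→101/16; new cluster XY
  updated: d(AV,XY)=123/4, d(F,XY)=61/2, d(H,XY)=50, d(T,XY)=10
step 3: merge (AV,H) at d=55/2, Q=-693/4; branch lengths AV→111/8, H→109/8; new cluster AHV
  updated: d(AHV,F)=107/4, d(AHV,T)=23/4, d(AHV,XY)=213/8
step 4: merge (AHV,XY) at d=213/8, Q=-73; branch lengths AHV→181/16, XY→245/16; new cluster AHVXY
  updated: d(AHVXY,F)=245/16, d(AHVXY,T)=-87/16
step 5: merge (AHVXY,F) at d=245/16, Q=-143/8; branch lengths AHVXY→15/16, F→115/8; new cluster AFHVXY
  updated: d(AFHVXY,T)=-51/8
step 6: merge (AFHVXY,T) at d=-51/8; branch lengths AFHVXY→-51/16, T→-51/16; new cluster AFHTVXY
final tree: (((((A:87/5,V:-27/5):111/8,H:109/8):181/16,(X:-37/16,Y:101/16):245/16):15/16,F:115/8):-51/16,T:-51/16)
total length: 1265/16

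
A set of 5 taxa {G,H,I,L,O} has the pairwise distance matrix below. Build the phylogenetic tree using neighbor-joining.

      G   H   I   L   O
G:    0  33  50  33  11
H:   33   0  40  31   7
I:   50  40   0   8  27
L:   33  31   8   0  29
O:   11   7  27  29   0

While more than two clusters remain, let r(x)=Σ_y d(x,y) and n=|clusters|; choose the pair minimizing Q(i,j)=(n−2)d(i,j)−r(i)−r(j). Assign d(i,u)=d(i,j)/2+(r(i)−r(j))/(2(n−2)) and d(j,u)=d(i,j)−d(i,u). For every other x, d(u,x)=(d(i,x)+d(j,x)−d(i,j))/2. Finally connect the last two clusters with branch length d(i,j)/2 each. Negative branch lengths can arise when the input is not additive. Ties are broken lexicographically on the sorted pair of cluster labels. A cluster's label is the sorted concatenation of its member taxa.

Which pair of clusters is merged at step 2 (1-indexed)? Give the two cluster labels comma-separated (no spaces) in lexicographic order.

step 1: merge (I,L) at d=8, Q=-202; branch lengths I→8, L→0; new cluster IL
  updated: d(G,IL)=75/2, d(H,IL)=63/2, d(IL,O)=24
step 2: merge (G,O) at d=11, Q=-203/2; branch lengths G→123/8, O→-35/8; new cluster GO
  updated: d(GO,H)=29/2, d(GO,IL)=101/4
step 3: merge (GO,H) at d=29/2, Q=-285/4; branch lengths GO→33/8, H→83/8; new cluster GHO
  updated: d(GHO,IL)=169/8
step 4: merge (GHO,IL) at d=169/8; branch lengths GHO→169/16, IL→169/16; new cluster GHILO
final tree: (((G:123/8,O:-35/8):33/8,H:83/8):169/16,(I:8,L:0):169/16)
total length: 437/8

G,O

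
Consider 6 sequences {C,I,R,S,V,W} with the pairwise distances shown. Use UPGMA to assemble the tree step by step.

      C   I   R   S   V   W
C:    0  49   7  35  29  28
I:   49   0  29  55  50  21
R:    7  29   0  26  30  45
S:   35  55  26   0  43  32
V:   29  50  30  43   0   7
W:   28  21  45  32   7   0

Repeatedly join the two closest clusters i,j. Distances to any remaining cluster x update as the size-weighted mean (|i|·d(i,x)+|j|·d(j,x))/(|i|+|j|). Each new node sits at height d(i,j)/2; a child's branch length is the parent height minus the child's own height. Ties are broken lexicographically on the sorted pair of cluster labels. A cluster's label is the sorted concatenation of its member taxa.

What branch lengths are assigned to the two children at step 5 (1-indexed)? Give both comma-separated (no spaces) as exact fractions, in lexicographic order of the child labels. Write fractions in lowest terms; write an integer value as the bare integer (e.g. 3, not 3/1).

63/20,102/5

step 1: merge (C,R) at d=7; branch lengths C→7/2, R→7/2; new cluster CR
  updated: d(CR,I)=39, d(CR,S)=61/2, d(CR,V)=59/2, d(CR,W)=73/2
step 2: merge (V,W) at d=7; branch lengths V→7/2, W→7/2; new cluster VW
  updated: d(CR,VW)=33, d(I,VW)=71/2, d(S,VW)=75/2
step 3: merge (CR,S) at d=61/2; branch lengths CR→47/4, S→61/4; new cluster CRS
  updated: d(CRS,I)=133/3, d(CRS,VW)=69/2
step 4: merge (CRS,VW) at d=69/2; branch lengths CRS→2, VW→55/4; new cluster CRSVW
  updated: d(CRSVW,I)=204/5
step 5: merge (CRSVW,I) at d=204/5; branch lengths CRSVW→63/20, I→102/5; new cluster CIRSVW
final tree: ((((C:7/2,R:7/2):47/4,S:61/4):2,(V:7/2,W:7/2):55/4):63/20,I:102/5)
total length: 803/10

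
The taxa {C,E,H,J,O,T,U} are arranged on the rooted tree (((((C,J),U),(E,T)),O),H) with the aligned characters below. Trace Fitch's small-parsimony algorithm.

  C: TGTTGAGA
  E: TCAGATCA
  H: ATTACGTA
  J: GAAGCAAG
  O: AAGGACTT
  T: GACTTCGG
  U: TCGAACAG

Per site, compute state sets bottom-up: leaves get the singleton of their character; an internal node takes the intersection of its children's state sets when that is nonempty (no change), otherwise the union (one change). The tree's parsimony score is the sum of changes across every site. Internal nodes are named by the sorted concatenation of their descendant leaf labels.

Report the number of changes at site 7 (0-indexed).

[col 0] CJ: children C:{T}, J:{G} ∪→ {G,T}; cost 1
[col 0] CJU: children CJ:{G,T}, U:{T} ∩→ {T}; cost 0
[col 0] ET: children E:{T}, T:{G} ∪→ {G,T}; cost 1
[col 0] CEJTU: children CJU:{T}, ET:{G,T} ∩→ {T}; cost 0
[col 0] CEJOTU: children CEJTU:{T}, O:{A} ∪→ {A,T}; cost 1
[col 0] CEHJOTU: children CEJOTU:{A,T}, H:{A} ∩→ {A}; cost 0
[col 1] CJ: children C:{G}, J:{A} ∪→ {A,G}; cost 1
[col 1] CJU: children CJ:{A,G}, U:{C} ∪→ {A,C,G}; cost 1
[col 1] ET: children E:{C}, T:{A} ∪→ {A,C}; cost 1
[col 1] CEJTU: children CJU:{A,C,G}, ET:{A,C} ∩→ {A,C}; cost 0
[col 1] CEJOTU: children CEJTU:{A,C}, O:{A} ∩→ {A}; cost 0
[col 1] CEHJOTU: children CEJOTU:{A}, H:{T} ∪→ {A,T}; cost 1
[col 2] CJ: children C:{T}, J:{A} ∪→ {A,T}; cost 1
[col 2] CJU: children CJ:{A,T}, U:{G} ∪→ {A,G,T}; cost 1
[col 2] ET: children E:{A}, T:{C} ∪→ {A,C}; cost 1
[col 2] CEJTU: children CJU:{A,G,T}, ET:{A,C} ∩→ {A}; cost 0
[col 2] CEJOTU: children CEJTU:{A}, O:{G} ∪→ {A,G}; cost 1
[col 2] CEHJOTU: children CEJOTU:{A,G}, H:{T} ∪→ {A,G,T}; cost 1
[col 3] CJ: children C:{T}, J:{G} ∪→ {G,T}; cost 1
[col 3] CJU: children CJ:{G,T}, U:{A} ∪→ {A,G,T}; cost 1
[col 3] ET: children E:{G}, T:{T} ∪→ {G,T}; cost 1
[col 3] CEJTU: children CJU:{A,G,T}, ET:{G,T} ∩→ {G,T}; cost 0
[col 3] CEJOTU: children CEJTU:{G,T}, O:{G} ∩→ {G}; cost 0
[col 3] CEHJOTU: children CEJOTU:{G}, H:{A} ∪→ {A,G}; cost 1
[col 4] CJ: children C:{G}, J:{C} ∪→ {C,G}; cost 1
[col 4] CJU: children CJ:{C,G}, U:{A} ∪→ {A,C,G}; cost 1
[col 4] ET: children E:{A}, T:{T} ∪→ {A,T}; cost 1
[col 4] CEJTU: children CJU:{A,C,G}, ET:{A,T} ∩→ {A}; cost 0
[col 4] CEJOTU: children CEJTU:{A}, O:{A} ∩→ {A}; cost 0
[col 4] CEHJOTU: children CEJOTU:{A}, H:{C} ∪→ {A,C}; cost 1
[col 5] CJ: children C:{A}, J:{A} ∩→ {A}; cost 0
[col 5] CJU: children CJ:{A}, U:{C} ∪→ {A,C}; cost 1
[col 5] ET: children E:{T}, T:{C} ∪→ {C,T}; cost 1
[col 5] CEJTU: children CJU:{A,C}, ET:{C,T} ∩→ {C}; cost 0
[col 5] CEJOTU: children CEJTU:{C}, O:{C} ∩→ {C}; cost 0
[col 5] CEHJOTU: children CEJOTU:{C}, H:{G} ∪→ {C,G}; cost 1
[col 6] CJ: children C:{G}, J:{A} ∪→ {A,G}; cost 1
[col 6] CJU: children CJ:{A,G}, U:{A} ∩→ {A}; cost 0
[col 6] ET: children E:{C}, T:{G} ∪→ {C,G}; cost 1
[col 6] CEJTU: children CJU:{A}, ET:{C,G} ∪→ {A,C,G}; cost 1
[col 6] CEJOTU: children CEJTU:{A,C,G}, O:{T} ∪→ {A,C,G,T}; cost 1
[col 6] CEHJOTU: children CEJOTU:{A,C,G,T}, H:{T} ∩→ {T}; cost 0
[col 7] CJ: children C:{A}, J:{G} ∪→ {A,G}; cost 1
[col 7] CJU: children CJ:{A,G}, U:{G} ∩→ {G}; cost 0
[col 7] ET: children E:{A}, T:{G} ∪→ {A,G}; cost 1
[col 7] CEJTU: children CJU:{G}, ET:{A,G} ∩→ {G}; cost 0
[col 7] CEJOTU: children CEJTU:{G}, O:{T} ∪→ {G,T}; cost 1
[col 7] CEHJOTU: children CEJOTU:{G,T}, H:{A} ∪→ {A,G,T}; cost 1
per-site changes: [3, 4, 5, 4, 4, 3, 4, 4]; total = 31

4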